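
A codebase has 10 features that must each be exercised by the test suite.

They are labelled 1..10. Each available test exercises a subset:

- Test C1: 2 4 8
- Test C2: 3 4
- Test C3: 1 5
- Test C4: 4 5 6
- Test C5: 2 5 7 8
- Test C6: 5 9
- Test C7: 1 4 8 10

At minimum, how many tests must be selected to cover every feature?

Take {C2, C4, C5, C6, C7}. Their union is {1, 2, 3, 4, 5, 6, 7, 8, 9, 10}, which is all 10 features.
No 4 of the 7 tests cover everything (all 35 combinations miss at least one feature), so 5 is optimal.

5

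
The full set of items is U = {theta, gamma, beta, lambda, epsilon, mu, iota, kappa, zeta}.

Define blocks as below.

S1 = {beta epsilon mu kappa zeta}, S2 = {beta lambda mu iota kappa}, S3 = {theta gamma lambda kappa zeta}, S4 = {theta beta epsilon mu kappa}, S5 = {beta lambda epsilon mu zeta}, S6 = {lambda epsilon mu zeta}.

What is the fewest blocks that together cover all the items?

S1, S2, and S3 cover everything between them: the union {theta, gamma, beta, lambda, epsilon, mu, iota, kappa, zeta} is all of U.
Only S3 contains gamma, so S3 is forced; the remaining 4 items need at least 2 more blocks (each remaining block adds at most 3) — so at least 3 blocks are needed, and 3 is optimal.

3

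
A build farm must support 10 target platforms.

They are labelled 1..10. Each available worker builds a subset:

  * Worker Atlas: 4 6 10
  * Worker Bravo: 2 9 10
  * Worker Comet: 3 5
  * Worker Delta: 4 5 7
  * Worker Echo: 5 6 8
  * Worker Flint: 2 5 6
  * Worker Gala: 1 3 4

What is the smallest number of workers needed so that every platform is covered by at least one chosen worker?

Take {Bravo, Delta, Echo, Gala}. Their union is {1, 2, 3, 4, 5, 6, 7, 8, 9, 10}, which is all 10 platforms.
Each worker has at most 3 platforms, and 3·3 = 9 < 10 — so at least 4 workers are needed, and 4 is optimal.

4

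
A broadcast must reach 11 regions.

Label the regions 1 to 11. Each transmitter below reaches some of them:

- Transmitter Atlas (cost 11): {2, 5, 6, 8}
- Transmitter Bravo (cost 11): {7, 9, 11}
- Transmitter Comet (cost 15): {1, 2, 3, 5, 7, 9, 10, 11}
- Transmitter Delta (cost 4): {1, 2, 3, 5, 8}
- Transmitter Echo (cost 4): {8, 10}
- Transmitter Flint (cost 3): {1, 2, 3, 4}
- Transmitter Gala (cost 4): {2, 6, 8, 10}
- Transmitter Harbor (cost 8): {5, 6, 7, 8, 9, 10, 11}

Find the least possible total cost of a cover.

11

Flint, Harbor together cover every region (Flint ∪ Harbor = {1, 2, 3, 4, 5, 6, 7, 8, 9, 10, 11}); total cost 3 + 8 = 11.
No covering selection has total cost below 11.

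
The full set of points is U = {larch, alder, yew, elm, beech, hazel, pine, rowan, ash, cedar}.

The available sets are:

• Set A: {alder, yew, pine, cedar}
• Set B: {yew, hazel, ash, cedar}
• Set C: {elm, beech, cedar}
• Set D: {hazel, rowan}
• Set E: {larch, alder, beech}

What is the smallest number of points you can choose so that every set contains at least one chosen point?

3

The 3 points {alder, beech, hazel} hit every set.
No choice of 2 points meets every set, so 3 is the minimum.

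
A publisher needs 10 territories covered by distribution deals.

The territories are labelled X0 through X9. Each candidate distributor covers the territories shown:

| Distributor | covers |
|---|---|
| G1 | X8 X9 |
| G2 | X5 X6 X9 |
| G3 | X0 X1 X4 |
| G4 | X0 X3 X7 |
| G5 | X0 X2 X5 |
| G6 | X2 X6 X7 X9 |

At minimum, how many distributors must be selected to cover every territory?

5

Take {G1, G2, G3, G4, G6}. Their union is {X0, X1, X2, X3, X4, X5, X6, X7, X8, X9}, which is all 10 territories.
No 4 of the 6 distributors cover everything (all 15 combinations miss at least one territory), so 5 is optimal.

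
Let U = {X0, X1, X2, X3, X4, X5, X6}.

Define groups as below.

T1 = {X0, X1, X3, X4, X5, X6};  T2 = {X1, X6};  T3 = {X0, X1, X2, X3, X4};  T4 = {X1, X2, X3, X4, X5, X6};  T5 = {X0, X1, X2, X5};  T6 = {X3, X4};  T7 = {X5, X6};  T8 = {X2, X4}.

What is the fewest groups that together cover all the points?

2

T1 and T3 cover everything between them: the union {X0, X1, X2, X3, X4, X5, X6} is all of U.
No single group has all 7 points (the largest, T1, has 6), so 2 is optimal.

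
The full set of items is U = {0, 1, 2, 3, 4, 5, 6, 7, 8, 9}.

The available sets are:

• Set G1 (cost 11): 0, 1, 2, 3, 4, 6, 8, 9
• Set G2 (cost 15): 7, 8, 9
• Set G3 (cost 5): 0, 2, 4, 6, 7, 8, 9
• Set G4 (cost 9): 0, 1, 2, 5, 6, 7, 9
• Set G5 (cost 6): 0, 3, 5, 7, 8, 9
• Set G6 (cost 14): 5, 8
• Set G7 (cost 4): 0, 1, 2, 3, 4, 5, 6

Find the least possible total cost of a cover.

G3, G7 together cover every item (G3 ∪ G7 = {0, 1, 2, 3, 4, 5, 6, 7, 8, 9}); total cost 5 + 4 = 9.
No covering selection has total cost below 9.

9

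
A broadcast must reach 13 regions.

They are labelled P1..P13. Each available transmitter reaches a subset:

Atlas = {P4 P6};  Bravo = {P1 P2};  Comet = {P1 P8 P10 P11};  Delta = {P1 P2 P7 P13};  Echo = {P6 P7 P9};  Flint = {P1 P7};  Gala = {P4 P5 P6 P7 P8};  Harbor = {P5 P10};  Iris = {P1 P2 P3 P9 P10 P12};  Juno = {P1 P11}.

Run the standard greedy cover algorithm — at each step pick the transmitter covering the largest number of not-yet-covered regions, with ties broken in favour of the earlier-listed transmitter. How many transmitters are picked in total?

4

Greedy: pick Iris (covers 6 new) → pick Gala (covers 5 new) → pick Comet (covers 1 new) → pick Delta (covers 1 new). Total picks: 4.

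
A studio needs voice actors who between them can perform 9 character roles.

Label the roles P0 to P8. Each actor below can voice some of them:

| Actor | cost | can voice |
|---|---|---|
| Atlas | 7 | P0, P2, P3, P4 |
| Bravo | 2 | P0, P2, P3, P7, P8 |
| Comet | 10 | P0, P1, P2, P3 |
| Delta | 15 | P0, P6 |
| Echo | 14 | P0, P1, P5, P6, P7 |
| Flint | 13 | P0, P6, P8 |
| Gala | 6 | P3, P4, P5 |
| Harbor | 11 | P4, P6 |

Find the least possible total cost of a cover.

Bravo, Echo, Gala together cover every role (Bravo ∪ Echo ∪ Gala = {P0, P1, P2, P3, P4, P5, P6, P7, P8}); total cost 2 + 14 + 6 = 22.
No covering selection has total cost below 22.

22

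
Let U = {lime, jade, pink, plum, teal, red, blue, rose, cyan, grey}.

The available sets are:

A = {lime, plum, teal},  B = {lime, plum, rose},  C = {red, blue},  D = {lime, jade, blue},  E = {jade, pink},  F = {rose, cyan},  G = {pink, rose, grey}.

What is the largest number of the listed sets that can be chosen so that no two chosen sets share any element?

4

A, C, E, F are pairwise disjoint (A={lime,plum,teal}; C={red,blue}; E={jade,pink}; F={rose,cyan}).
Every remaining set overlaps one of these, and no 5 of the listed sets are pairwise disjoint, so 4 is the maximum.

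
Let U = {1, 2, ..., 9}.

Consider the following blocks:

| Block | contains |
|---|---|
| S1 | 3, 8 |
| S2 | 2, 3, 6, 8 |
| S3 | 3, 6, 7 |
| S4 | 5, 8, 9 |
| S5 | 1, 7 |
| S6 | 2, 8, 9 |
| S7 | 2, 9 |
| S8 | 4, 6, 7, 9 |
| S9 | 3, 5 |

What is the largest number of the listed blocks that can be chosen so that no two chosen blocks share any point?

3

S5, S6, S9 are pairwise disjoint (S5={1,7}; S6={2,8,9}; S9={3,5}).
Every remaining block overlaps one of these, and no 4 of the listed blocks are pairwise disjoint, so 3 is the maximum.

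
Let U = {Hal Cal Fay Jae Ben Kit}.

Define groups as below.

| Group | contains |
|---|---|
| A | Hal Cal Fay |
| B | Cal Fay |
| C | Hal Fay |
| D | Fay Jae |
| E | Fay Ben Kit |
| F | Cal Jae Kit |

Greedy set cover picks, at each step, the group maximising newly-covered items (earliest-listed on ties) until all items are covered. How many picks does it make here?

3

Greedy: pick A (covers 3 new) → pick E (covers 2 new) → pick D (covers 1 new). Total picks: 3.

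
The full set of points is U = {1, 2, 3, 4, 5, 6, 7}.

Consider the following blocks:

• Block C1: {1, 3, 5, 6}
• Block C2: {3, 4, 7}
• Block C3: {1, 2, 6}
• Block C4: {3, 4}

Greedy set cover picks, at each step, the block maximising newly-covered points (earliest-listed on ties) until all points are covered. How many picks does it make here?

3

Greedy: pick C1 (covers 4 new) → pick C2 (covers 2 new) → pick C3 (covers 1 new). Total picks: 3.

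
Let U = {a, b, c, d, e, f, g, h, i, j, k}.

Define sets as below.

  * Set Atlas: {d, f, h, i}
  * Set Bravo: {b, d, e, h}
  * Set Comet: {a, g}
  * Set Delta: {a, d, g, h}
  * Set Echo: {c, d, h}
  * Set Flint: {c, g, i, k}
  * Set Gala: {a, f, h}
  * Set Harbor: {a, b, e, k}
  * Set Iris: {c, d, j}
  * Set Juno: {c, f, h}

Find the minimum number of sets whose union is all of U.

4

Take {Atlas, Delta, Harbor, Iris}. Their union is {a, b, c, d, e, f, g, h, i, j, k}, which is all 11 items.
No 3 of the 10 sets cover everything (all 120 combinations miss at least one item), so 4 is optimal.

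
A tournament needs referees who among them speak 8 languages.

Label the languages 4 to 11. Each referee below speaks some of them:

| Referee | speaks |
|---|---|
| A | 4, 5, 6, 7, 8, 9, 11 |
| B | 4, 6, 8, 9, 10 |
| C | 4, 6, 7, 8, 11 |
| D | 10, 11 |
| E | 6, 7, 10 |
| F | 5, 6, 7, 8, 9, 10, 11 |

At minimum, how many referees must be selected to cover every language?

Take {A, B}. Their union is {4, 5, 6, 7, 8, 9, 10, 11}, which is all 8 languages.
No single referee has all 8 languages (the largest, A, has 7), so 2 is optimal.

2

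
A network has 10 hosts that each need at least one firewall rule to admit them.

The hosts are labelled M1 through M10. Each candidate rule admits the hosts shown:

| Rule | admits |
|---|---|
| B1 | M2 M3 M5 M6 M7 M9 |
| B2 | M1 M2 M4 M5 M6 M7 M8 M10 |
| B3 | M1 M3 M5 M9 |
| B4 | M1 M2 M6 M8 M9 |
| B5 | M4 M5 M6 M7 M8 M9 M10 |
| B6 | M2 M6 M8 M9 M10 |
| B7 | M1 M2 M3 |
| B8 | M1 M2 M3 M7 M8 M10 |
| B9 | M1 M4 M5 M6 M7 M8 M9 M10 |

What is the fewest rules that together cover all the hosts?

2

Take {B8, B9}. Their union is {M1, M2, M3, M4, M5, M6, M7, M8, M9, M10}, which is all 10 hosts.
No single rule has all 10 hosts (the largest, B2, has 8), so 2 is optimal.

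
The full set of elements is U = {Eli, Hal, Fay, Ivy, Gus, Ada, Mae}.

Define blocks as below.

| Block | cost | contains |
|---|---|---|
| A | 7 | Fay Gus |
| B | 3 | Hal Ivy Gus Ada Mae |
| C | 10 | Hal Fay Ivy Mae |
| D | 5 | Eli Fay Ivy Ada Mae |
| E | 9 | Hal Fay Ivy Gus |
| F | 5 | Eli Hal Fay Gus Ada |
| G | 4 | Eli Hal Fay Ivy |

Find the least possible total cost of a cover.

B, G together cover every element (B ∪ G = {Eli, Hal, Fay, Ivy, Gus, Ada, Mae}); total cost 3 + 4 = 7.
No covering selection has total cost below 7.

7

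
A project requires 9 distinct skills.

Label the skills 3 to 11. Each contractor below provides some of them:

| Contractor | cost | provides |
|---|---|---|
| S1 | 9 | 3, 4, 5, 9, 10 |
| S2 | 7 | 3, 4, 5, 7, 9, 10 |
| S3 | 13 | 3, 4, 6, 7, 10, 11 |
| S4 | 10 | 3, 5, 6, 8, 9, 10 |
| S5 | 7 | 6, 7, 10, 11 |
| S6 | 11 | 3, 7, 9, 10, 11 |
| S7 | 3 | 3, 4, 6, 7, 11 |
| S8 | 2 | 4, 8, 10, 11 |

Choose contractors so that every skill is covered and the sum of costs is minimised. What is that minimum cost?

S2, S7, S8 together cover every skill (S2 ∪ S7 ∪ S8 = {3, 4, 5, 6, 7, 8, 9, 10, 11}); total cost 7 + 3 + 2 = 12.
No covering selection has total cost below 12.

12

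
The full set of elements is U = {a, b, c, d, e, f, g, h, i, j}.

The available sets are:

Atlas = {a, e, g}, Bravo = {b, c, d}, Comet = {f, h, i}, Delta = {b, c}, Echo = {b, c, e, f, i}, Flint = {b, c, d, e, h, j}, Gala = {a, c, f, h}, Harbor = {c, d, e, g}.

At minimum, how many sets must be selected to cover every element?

3

Take {Atlas, Comet, Flint}. Their union is {a, b, c, d, e, f, g, h, i, j}, which is all 10 elements.
Only Flint contains j, so Flint is forced; the remaining 4 elements need at least 2 more sets (each remaining set adds at most 2) — so at least 3 sets are needed, and 3 is optimal.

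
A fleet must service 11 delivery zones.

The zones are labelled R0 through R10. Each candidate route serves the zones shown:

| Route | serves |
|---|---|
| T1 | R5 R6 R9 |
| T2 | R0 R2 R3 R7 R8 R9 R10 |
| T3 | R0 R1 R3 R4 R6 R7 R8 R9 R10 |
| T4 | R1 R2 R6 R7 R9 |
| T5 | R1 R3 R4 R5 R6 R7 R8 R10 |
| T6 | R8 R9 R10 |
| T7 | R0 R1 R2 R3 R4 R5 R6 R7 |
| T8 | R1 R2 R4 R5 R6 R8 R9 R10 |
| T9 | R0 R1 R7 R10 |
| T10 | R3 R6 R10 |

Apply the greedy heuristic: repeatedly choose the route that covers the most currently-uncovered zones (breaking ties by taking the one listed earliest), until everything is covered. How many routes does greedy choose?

2

Greedy: pick T3 (covers 9 new) → pick T7 (covers 2 new). Total picks: 2.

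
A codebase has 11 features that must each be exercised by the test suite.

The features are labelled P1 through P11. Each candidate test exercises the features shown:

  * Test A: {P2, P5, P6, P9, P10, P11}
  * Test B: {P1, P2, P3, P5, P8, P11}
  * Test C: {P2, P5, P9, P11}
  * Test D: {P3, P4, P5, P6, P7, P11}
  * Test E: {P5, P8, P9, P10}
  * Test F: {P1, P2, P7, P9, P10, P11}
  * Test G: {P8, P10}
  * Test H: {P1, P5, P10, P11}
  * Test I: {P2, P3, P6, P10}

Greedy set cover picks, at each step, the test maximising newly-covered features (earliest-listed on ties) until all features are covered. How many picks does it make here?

Greedy: pick A (covers 6 new) → pick B (covers 3 new) → pick D (covers 2 new). Total picks: 3.

3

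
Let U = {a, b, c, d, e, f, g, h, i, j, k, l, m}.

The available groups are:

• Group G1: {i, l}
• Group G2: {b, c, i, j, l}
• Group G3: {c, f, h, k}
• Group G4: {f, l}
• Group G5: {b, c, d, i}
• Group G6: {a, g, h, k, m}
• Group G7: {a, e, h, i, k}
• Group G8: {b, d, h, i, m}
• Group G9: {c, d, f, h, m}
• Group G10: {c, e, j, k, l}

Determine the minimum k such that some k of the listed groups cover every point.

4

Take {G2, G6, G7, G9}. Their union is {a, b, c, d, e, f, g, h, i, j, k, l, m}, which is all 13 points.
No 3 of the 10 groups cover everything (all 120 combinations miss at least one point), so 4 is optimal.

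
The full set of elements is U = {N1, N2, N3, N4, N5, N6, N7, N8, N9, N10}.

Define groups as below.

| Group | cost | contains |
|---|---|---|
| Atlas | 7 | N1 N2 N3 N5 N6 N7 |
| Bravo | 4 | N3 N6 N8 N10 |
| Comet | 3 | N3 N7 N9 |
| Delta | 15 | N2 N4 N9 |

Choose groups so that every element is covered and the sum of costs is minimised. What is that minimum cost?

26

Atlas, Bravo, Delta together cover every element (Atlas ∪ Bravo ∪ Delta = {N1, N2, N3, N4, N5, N6, N7, N8, N9, N10}); total cost 7 + 4 + 15 = 26.
The greedy pick Bravo, Comet, Atlas, Delta costs 29; no covering selection beats 26.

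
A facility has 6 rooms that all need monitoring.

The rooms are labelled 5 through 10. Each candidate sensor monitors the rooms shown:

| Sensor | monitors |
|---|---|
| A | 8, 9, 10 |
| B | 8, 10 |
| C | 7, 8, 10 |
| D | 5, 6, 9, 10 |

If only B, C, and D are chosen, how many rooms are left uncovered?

0

Union of B, C, D = {5, 6, 7, 8, 9, 10} — that's every room, so 0 are uncovered.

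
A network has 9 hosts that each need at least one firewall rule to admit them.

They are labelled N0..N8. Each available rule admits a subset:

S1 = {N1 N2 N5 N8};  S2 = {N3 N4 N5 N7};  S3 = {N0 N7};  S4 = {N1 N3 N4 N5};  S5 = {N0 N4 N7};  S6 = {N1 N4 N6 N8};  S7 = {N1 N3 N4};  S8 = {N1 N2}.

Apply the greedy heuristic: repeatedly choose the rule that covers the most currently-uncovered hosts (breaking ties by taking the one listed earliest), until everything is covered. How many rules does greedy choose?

4

Greedy: pick S1 (covers 4 new) → pick S2 (covers 3 new) → pick S3 (covers 1 new) → pick S6 (covers 1 new). Total picks: 4.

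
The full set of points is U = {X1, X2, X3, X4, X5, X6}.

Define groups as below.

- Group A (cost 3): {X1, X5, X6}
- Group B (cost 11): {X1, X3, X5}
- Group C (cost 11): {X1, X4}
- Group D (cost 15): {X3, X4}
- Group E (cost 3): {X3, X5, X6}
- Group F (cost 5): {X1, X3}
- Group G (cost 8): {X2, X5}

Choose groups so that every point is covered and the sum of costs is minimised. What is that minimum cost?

22

C, E, G together cover every point (C ∪ E ∪ G = {X1, X2, X3, X4, X5, X6}); total cost 11 + 3 + 8 = 22.
The greedy pick A, E, G, C costs 25; no covering selection beats 22.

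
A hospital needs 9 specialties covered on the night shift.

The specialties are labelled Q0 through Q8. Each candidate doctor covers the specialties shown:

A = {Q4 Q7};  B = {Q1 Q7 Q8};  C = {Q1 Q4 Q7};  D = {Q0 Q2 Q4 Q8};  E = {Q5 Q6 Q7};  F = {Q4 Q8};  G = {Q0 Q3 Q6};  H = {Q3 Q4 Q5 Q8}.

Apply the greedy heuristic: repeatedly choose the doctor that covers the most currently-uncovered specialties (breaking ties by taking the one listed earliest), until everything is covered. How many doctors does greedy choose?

4

Greedy: pick D (covers 4 new) → pick E (covers 3 new) → pick B (covers 1 new) → pick G (covers 1 new). Total picks: 4.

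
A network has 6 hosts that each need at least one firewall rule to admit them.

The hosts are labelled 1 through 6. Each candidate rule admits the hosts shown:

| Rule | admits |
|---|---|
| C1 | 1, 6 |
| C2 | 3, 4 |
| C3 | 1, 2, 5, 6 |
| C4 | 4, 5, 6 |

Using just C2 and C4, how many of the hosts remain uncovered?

Union of C2, C4 = {3, 4, 5, 6}.
Not covered: 1, 2 — 2 hosts.

2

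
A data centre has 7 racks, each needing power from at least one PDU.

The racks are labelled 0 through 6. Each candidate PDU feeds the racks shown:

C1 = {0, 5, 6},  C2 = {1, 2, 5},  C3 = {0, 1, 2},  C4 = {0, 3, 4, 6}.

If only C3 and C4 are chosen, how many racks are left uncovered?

Union of C3, C4 = {0, 1, 2, 3, 4, 6}.
Not covered: 5 — 1 rack.

1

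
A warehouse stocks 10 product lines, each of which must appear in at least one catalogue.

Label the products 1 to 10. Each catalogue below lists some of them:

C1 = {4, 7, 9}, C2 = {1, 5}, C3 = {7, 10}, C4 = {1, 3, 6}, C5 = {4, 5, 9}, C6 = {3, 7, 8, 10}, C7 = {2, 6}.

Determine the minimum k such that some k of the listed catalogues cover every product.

C2 and C5 and C6 and C7 together: C2 ∪ C5 ∪ C6 ∪ C7 = {1, 2, 3, 4, 5, 6, 7, 8, 9, 10} — every product is covered.
No 3 of the 7 catalogues cover everything (all 35 combinations miss at least one product), so 4 is optimal.

4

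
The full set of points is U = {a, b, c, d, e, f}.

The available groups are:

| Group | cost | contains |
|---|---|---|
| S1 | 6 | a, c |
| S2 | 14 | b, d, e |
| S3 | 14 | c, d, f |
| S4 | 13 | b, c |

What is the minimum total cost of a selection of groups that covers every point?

34

S1, S2, S3 together cover every point (S1 ∪ S2 ∪ S3 = {a, b, c, d, e, f}); total cost 6 + 14 + 14 = 34.
No covering selection has total cost below 34.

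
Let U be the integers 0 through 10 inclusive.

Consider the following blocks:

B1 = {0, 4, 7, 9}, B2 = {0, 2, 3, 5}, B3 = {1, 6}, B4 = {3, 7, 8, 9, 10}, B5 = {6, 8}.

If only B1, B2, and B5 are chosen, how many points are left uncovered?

2

Union of B1, B2, B5 = {0, 2, 3, 4, 5, 6, 7, 8, 9}.
Not covered: 1, 10 — 2 points.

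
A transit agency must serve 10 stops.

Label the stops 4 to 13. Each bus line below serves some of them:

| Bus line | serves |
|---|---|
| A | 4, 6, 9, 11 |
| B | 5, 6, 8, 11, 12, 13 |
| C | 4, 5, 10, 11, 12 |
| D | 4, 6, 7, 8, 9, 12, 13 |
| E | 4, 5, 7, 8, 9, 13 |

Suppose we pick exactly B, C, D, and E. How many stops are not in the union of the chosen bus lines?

0

Union of B, C, D, E = {4, 5, 6, 7, 8, 9, 10, 11, 12, 13} — that's every stop, so 0 are uncovered.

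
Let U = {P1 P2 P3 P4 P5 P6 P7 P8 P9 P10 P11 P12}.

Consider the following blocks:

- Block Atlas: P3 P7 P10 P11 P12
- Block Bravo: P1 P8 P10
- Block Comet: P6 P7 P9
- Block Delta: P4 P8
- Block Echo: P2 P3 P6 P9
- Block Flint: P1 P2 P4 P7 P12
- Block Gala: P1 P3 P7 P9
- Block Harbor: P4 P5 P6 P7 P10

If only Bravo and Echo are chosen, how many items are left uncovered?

5

Union of Bravo, Echo = {P1, P2, P3, P6, P8, P9, P10}.
Not covered: P4, P5, P7, P11, P12 — 5 items.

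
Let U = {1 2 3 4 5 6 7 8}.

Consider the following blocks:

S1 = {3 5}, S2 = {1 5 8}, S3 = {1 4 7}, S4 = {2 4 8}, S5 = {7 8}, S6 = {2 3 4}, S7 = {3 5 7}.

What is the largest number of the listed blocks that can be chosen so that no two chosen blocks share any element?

2

S2, S6 are pairwise disjoint (S2={1,5,8}; S6={2,3,4}).
Every remaining block overlaps one of these, and no 3 of the listed blocks are pairwise disjoint, so 2 is the maximum.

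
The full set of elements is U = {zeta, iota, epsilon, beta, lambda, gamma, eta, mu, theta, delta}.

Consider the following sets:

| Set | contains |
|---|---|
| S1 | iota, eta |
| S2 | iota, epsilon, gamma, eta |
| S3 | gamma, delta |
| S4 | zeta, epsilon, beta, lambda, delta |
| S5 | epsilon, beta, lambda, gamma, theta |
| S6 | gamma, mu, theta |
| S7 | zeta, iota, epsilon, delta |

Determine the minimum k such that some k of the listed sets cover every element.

S1, S4, and S6 cover everything between them: the union {zeta, iota, epsilon, beta, lambda, gamma, eta, mu, theta, delta} is all of U.
Only S6 contains mu, so S6 is forced; the remaining 7 elements need at least 2 more sets (each remaining set adds at most 5) — so at least 3 sets are needed, and 3 is optimal.

3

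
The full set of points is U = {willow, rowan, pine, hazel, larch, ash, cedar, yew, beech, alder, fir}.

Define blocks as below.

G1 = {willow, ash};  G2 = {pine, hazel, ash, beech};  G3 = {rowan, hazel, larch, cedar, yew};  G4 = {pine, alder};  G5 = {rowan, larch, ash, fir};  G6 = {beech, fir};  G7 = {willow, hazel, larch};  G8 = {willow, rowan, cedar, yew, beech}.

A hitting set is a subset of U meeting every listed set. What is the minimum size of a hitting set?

The 4 points {willow, rowan, beech, alder} hit every block.
The blocks G1, G3, G4, G6 are pairwise disjoint, so any hitting set needs a separate point for each — at least 4. Hence 4 is optimal.

4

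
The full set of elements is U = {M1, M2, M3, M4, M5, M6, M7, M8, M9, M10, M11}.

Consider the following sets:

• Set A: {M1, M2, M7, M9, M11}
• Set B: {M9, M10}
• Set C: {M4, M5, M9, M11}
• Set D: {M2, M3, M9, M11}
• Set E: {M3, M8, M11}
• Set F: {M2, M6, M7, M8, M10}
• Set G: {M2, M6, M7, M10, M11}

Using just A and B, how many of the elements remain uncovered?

5

Union of A, B = {M1, M2, M7, M9, M10, M11}.
Not covered: M3, M4, M5, M6, M8 — 5 elements.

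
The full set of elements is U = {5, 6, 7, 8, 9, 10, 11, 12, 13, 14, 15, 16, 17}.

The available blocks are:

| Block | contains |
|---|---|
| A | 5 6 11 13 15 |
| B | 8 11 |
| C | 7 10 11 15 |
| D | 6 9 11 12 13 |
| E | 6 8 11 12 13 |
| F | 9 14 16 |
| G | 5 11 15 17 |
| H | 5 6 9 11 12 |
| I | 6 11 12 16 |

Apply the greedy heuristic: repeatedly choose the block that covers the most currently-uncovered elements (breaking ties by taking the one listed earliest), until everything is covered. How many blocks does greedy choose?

Greedy: pick A (covers 5 new) → pick F (covers 3 new) → pick C (covers 2 new) → pick E (covers 2 new) → pick G (covers 1 new). Total picks: 5.
(The true minimum cover uses only 4 blocks, so greedy is not optimal here.)

5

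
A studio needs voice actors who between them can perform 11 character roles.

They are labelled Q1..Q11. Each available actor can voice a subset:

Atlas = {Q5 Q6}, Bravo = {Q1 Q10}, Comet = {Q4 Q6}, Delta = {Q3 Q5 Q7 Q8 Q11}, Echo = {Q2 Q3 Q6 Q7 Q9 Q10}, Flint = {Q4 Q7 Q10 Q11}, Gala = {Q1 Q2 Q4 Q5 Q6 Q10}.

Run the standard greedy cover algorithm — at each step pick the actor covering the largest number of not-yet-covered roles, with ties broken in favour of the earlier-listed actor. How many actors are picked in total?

3

Greedy: pick Echo (covers 6 new) → pick Delta (covers 3 new) → pick Gala (covers 2 new). Total picks: 3.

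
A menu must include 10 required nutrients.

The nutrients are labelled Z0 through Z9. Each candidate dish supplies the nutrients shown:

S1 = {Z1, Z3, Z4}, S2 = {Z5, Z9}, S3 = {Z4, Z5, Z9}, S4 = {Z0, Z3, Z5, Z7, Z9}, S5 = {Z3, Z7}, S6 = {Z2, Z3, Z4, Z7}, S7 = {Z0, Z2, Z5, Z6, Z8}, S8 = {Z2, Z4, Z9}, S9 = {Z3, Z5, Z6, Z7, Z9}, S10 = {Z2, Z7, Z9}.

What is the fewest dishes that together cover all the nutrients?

3

S1 and S7 and S9 together: S1 ∪ S7 ∪ S9 = {Z0, Z1, Z2, Z3, Z4, Z5, Z6, Z7, Z8, Z9} — every nutrient is covered.
Only S1 contains Z1, so S1 is forced; the remaining 7 nutrients need at least 2 more dishes (each remaining dish adds at most 5) — so at least 3 dishes are needed, and 3 is optimal.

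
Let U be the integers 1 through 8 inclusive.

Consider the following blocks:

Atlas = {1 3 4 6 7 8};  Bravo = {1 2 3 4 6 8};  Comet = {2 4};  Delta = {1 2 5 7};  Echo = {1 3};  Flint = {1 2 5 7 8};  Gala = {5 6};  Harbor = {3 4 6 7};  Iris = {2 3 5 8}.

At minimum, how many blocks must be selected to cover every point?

2

Bravo and Delta together: Bravo ∪ Delta = {1, 2, 3, 4, 5, 6, 7, 8} — every point is covered.
No single block has all 8 points (the largest, Atlas, has 6), so 2 is optimal.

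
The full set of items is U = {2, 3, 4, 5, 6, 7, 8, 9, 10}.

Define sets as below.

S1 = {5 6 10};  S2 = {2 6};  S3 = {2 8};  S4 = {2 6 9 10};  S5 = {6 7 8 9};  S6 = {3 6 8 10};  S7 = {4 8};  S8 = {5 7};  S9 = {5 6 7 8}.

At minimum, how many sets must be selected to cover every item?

Take {S4, S6, S7, S8}. Their union is {2, 3, 4, 5, 6, 7, 8, 9, 10}, which is all 9 items.
Only S6 contains 3, so S6 is forced; the remaining 5 items need at least 3 more sets (each remaining set adds at most 2) — so at least 4 sets are needed, and 4 is optimal.

4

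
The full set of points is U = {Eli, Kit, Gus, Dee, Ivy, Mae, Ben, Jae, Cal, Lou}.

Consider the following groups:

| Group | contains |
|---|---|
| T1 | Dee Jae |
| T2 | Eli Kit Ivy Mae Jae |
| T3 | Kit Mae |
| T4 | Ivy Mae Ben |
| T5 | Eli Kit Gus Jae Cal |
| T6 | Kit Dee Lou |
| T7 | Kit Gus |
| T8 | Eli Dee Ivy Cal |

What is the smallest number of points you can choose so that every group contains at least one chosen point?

H = {Kit, Dee, Ben} meets every group (each contains at least one member of H), and |H| = 3.
The groups T1, T4, T7 are pairwise disjoint, so any hitting set needs a separate point for each — at least 3. Hence 3 is optimal.

3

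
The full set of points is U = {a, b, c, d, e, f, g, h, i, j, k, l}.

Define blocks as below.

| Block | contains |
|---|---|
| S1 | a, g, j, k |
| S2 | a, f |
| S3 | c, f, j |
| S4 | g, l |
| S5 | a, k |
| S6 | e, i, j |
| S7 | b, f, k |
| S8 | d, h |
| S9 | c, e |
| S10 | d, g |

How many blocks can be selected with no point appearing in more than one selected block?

S3, S4, S5, S8 are pairwise disjoint (S3={c,f,j}; S4={g,l}; S5={a,k}; S8={d,h}).
Every remaining block overlaps one of these, and no 5 of the listed blocks are pairwise disjoint, so 4 is the maximum.

4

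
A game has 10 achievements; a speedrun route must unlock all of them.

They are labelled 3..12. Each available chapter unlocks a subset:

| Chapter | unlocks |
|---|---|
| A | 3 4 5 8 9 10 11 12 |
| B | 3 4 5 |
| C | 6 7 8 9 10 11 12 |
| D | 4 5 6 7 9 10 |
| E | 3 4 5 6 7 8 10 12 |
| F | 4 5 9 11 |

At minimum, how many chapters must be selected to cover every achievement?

A and C together: A ∪ C = {3, 4, 5, 6, 7, 8, 9, 10, 11, 12} — every achievement is covered.
No single chapter has all 10 achievements (the largest, A, has 8), so 2 is optimal.

2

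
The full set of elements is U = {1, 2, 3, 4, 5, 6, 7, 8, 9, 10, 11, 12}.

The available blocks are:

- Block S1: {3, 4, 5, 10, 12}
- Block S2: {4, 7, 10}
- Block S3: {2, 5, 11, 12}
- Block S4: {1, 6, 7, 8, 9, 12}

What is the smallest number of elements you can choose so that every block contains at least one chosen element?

Take H = {5, 7}. Each listed block contains at least one of these, so H is a hitting set of size 2.
The blocks S2, S3 are pairwise disjoint, so any hitting set needs a separate element for each — at least 2. Hence 2 is optimal.

2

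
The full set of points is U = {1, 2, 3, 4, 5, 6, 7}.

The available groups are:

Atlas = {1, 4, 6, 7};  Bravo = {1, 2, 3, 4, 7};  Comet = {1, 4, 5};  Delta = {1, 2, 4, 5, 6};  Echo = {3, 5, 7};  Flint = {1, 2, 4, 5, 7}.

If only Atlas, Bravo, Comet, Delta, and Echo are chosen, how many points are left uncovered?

Union of Atlas, Bravo, Comet, Delta, Echo = {1, 2, 3, 4, 5, 6, 7} — that's every point, so 0 are uncovered.

0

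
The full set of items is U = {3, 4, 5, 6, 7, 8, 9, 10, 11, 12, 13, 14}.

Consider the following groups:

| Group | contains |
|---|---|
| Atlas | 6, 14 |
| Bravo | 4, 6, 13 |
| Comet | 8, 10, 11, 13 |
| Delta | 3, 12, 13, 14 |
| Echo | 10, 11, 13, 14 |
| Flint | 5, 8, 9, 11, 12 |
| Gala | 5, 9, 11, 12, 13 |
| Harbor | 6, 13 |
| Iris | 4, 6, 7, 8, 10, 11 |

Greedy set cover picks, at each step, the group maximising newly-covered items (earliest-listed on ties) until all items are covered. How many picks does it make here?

Greedy: pick Iris (covers 6 new) → pick Delta (covers 4 new) → pick Flint (covers 2 new). Total picks: 3.

3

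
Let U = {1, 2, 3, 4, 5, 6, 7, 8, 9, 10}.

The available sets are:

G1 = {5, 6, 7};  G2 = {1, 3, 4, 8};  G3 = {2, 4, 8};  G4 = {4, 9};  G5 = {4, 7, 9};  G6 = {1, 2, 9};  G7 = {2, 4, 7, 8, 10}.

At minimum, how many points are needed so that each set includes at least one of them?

H = {7, 8, 9} meets every set (each contains at least one member of H), and |H| = 3.
No choice of 2 points meets every set, so 3 is the minimum.

3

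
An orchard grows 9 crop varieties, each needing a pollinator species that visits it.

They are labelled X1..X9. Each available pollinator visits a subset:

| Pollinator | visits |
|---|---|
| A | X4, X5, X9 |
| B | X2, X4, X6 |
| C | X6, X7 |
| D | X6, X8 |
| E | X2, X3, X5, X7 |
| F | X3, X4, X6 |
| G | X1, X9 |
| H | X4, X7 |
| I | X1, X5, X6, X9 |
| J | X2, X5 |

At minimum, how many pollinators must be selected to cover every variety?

4

Take {D, E, H, I}. Their union is {X1, X2, X3, X4, X5, X6, X7, X8, X9}, which is all 9 varieties.
No 3 of the 10 pollinators cover everything (all 120 combinations miss at least one variety), so 4 is optimal.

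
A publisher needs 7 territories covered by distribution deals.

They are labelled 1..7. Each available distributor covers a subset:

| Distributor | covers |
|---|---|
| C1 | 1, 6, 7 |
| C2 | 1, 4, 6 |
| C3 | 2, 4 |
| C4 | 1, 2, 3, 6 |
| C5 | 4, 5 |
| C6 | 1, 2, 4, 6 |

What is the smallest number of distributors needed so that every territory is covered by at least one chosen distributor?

Take {C1, C4, C5}. Their union is {1, 2, 3, 4, 5, 6, 7}, which is all 7 territories.
Only C4 contains 3, so C4 is forced; the remaining 3 territories need at least 2 more distributors (each remaining distributor adds at most 2) — so at least 3 distributors are needed, and 3 is optimal.

3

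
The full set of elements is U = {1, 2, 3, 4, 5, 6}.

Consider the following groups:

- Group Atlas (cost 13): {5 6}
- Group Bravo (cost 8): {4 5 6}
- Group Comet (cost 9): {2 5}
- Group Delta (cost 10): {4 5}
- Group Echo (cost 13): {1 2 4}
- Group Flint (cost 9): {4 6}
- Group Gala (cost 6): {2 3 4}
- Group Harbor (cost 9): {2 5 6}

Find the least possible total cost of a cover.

27

Bravo, Echo, Gala together cover every element (Bravo ∪ Echo ∪ Gala = {1, 2, 3, 4, 5, 6}); total cost 8 + 13 + 6 = 27.
No covering selection has total cost below 27.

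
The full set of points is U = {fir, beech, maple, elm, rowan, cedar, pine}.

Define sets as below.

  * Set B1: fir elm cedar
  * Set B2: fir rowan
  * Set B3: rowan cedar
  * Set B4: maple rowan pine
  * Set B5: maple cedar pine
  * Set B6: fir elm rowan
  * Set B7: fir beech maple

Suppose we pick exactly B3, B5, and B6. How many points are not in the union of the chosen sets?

Union of B3, B5, B6 = {fir, maple, elm, rowan, cedar, pine}.
Not covered: beech — 1 point.

1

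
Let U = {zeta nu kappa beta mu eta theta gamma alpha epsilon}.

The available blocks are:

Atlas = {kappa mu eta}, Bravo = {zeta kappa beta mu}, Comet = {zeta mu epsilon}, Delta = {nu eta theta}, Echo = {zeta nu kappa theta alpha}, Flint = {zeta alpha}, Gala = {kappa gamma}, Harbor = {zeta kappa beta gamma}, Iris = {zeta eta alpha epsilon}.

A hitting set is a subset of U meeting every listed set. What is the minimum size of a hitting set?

H = {zeta, kappa, eta} meets every block (each contains at least one member of H), and |H| = 3.
The blocks Comet, Delta, Gala are pairwise disjoint, so any hitting set needs a separate element for each — at least 3. Hence 3 is optimal.

3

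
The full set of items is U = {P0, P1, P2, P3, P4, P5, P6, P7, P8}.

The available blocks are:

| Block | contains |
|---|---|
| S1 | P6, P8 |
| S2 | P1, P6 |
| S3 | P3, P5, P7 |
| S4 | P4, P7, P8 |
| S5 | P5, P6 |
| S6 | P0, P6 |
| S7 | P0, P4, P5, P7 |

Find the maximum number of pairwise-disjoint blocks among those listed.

2

S4, S5 are pairwise disjoint (S4={P4,P7,P8}; S5={P5,P6}).
Every remaining block overlaps one of these, and no 3 of the listed blocks are pairwise disjoint, so 2 is the maximum.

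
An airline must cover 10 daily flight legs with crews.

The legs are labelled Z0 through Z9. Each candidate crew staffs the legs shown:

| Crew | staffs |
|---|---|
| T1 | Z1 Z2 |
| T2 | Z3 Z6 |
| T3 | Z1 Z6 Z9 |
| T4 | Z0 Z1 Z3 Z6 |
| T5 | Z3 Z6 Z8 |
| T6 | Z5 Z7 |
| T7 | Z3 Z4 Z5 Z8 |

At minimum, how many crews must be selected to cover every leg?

Take {T1, T3, T4, T6, T7}. Their union is {Z0, Z1, Z2, Z3, Z4, Z5, Z6, Z7, Z8, Z9}, which is all 10 legs.
No 4 of the 7 crews cover everything (all 35 combinations miss at least one leg), so 5 is optimal.

5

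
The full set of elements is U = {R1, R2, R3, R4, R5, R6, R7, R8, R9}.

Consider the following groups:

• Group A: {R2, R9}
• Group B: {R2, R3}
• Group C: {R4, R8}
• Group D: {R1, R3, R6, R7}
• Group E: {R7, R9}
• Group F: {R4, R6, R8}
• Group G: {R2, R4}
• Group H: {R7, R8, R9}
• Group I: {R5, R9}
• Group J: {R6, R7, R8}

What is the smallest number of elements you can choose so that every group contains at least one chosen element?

The 4 elements {R1, R2, R8, R9} hit every group.
No choice of 3 elements meets every group, so 4 is the minimum.

4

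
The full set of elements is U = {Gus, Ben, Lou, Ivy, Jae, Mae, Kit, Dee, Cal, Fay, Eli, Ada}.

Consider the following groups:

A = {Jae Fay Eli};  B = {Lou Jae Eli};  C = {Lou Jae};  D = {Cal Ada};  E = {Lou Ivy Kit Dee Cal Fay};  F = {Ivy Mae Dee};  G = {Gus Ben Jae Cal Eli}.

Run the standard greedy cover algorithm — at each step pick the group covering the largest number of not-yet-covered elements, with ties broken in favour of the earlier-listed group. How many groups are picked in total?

4

Greedy: pick E (covers 6 new) → pick G (covers 4 new) → pick D (covers 1 new) → pick F (covers 1 new). Total picks: 4.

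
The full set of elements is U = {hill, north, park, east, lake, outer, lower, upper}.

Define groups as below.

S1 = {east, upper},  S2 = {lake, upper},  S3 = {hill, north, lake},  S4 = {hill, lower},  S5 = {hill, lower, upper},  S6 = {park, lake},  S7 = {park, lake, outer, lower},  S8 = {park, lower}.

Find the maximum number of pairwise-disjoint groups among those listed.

3

S1, S3, S8 are pairwise disjoint (S1={east,upper}; S3={hill,north,lake}; S8={park,lower}).
Every remaining group overlaps one of these, and no 4 of the listed groups are pairwise disjoint, so 3 is the maximum.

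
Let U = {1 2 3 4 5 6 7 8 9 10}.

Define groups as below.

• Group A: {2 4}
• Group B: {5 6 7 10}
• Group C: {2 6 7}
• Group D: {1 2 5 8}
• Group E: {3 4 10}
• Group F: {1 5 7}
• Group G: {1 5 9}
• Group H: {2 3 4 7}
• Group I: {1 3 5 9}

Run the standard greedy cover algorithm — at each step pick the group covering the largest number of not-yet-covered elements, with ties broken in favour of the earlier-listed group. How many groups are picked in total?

Greedy: pick B (covers 4 new) → pick D (covers 3 new) → pick E (covers 2 new) → pick G (covers 1 new). Total picks: 4.

4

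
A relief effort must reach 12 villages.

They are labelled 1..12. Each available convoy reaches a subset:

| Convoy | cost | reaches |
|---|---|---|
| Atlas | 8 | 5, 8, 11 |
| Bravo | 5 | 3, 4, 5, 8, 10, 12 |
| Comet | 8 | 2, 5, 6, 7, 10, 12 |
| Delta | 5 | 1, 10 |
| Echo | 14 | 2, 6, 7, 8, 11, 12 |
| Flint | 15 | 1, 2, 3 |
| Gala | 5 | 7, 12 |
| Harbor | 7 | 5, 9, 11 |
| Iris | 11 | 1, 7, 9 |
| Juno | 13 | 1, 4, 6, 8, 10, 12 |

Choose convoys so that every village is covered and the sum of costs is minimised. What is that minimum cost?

Bravo, Comet, Delta, Harbor together cover every village (Bravo ∪ Comet ∪ Delta ∪ Harbor = {1, 2, 3, 4, 5, 6, 7, 8, 9, 10, 11, 12}); total cost 5 + 8 + 5 + 7 = 25.
No covering selection has total cost below 25.

25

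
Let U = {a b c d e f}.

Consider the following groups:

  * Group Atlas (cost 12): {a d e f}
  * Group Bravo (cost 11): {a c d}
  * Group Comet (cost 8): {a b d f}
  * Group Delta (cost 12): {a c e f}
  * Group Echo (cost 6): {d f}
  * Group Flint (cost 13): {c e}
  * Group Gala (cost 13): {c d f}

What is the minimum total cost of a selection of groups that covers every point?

20

Comet, Delta together cover every point (Comet ∪ Delta = {a, b, c, d, e, f}); total cost 8 + 12 = 20.
No covering selection has total cost below 20.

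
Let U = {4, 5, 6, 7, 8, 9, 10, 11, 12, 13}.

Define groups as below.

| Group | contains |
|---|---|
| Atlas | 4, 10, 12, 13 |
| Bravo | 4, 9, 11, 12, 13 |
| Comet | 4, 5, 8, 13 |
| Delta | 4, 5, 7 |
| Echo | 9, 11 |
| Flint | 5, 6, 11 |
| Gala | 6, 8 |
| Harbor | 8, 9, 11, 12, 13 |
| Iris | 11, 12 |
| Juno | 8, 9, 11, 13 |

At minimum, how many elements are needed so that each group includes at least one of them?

H = {4, 6, 11} meets every group (each contains at least one member of H), and |H| = 3.
The groups Atlas, Echo, Gala are pairwise disjoint, so any hitting set needs a separate element for each — at least 3. Hence 3 is optimal.

3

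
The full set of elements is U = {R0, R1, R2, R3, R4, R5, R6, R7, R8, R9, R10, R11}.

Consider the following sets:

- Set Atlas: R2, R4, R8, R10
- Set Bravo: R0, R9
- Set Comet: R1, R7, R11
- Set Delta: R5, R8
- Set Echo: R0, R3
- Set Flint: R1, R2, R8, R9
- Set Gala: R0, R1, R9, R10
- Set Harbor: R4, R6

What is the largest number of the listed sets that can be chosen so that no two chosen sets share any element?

4

Bravo, Comet, Delta, Harbor are pairwise disjoint (Bravo={R0,R9}; Comet={R1,R7,R11}; Delta={R5,R8}; Harbor={R4,R6}).
Every remaining set overlaps one of these, and no 5 of the listed sets are pairwise disjoint, so 4 is the maximum.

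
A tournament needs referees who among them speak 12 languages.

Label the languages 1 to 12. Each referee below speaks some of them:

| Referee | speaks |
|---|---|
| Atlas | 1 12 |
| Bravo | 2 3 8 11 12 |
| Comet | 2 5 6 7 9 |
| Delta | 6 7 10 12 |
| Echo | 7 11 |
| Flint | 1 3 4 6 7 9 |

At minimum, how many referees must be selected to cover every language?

Take {Bravo, Comet, Delta, Flint}. Their union is {1, 2, 3, 4, 5, 6, 7, 8, 9, 10, 11, 12}, which is all 12 languages.
No 3 of the 6 referees cover everything (all 20 combinations miss at least one language), so 4 is optimal.

4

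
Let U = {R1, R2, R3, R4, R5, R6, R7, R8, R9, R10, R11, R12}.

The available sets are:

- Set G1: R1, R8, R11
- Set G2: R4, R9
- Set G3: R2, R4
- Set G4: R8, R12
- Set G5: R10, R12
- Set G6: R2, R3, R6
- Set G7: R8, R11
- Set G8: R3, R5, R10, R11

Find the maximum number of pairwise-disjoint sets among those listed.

G2, G5, G6, G7 are pairwise disjoint (G2={R4,R9}; G5={R10,R12}; G6={R2,R3,R6}; G7={R8,R11}).
Every remaining set overlaps one of these, and no 5 of the listed sets are pairwise disjoint, so 4 is the maximum.

4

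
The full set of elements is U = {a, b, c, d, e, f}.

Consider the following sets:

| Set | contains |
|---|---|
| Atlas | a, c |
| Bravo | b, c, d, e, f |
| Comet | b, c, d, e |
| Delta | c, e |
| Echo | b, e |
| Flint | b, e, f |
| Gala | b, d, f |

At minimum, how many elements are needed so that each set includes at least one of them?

The 2 elements {b, c} hit every set.
The sets Atlas, Gala are pairwise disjoint, so any hitting set needs a separate element for each — at least 2. Hence 2 is optimal.

2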